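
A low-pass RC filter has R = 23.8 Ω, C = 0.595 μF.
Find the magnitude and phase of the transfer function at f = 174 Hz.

Step 1 — Angular frequency: ω = 2π·174 = 1093 rad/s.
Step 2 — Transfer function: H(jω) = 1/(1 + jωRC).
Step 3 — Denominator: 1 + jωRC = 1 + j·1093·23.8·5.95e-07 = 1 + j0.01548.
Step 4 — H = 0.9998 - j0.01548.
Step 5 — Magnitude: |H| = 0.9999 (-0.0 dB); phase: φ = -0.9°.

|H| = 0.9999 (-0.0 dB), φ = -0.9°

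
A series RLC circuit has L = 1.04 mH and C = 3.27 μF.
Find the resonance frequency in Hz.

Step 1 — Resonance condition Im(Z)=0 gives ω₀ = 1/√(LC).
Step 2 — ω₀ = 1/√(0.00104·3.27e-06) = 1.715e+04 rad/s.
Step 3 — f₀ = ω₀/(2π) = 2729 Hz.

f₀ = 2729 Hz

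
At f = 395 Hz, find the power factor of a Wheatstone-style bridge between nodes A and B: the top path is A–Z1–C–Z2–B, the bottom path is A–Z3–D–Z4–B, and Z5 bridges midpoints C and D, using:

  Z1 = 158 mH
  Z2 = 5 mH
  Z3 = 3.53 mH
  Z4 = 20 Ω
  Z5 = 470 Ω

Step 1 — Angular frequency: ω = 2π·f = 2π·395 = 2482 rad/s.
Step 2 — Component impedances:
  Z1: Z = jωL = j·2482·0.158 = 0 + j392.1 Ω
  Z2: Z = jωL = j·2482·0.005 = 0 + j12.41 Ω
  Z3: Z = jωL = j·2482·0.00353 = 0 + j8.761 Ω
  Z4: Z = R = 20 Ω
  Z5: Z = R = 470 Ω
Step 3 — Bridge requires nodal analysis (the Z5 bridge couples midpoints C and D, so the two paths cannot be reduced to a simple series/parallel combination). Setting node B to ground and injecting 1 A at node A, the 3-node admittance system at A, C, D solves to V_A = Z_AB = 18.38 + j9.469 Ω = 20.68∠27.3° Ω.
Step 4 — Power factor: PF = cos(φ) = Re(Z)/|Z| = 18.382/20.678 = 0.889.
Step 5 — Type: Im(Z) = 9.469 ⇒ lagging (phase φ = 27.3°).

PF = 0.889 (lagging, φ = 27.3°)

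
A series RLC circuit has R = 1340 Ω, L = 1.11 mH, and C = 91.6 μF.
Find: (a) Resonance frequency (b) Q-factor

Step 1 — Resonance condition Im(Z)=0 gives ω₀ = 1/√(LC).
Step 2 — ω₀ = 1/√(0.00111·9.16e-05) = 3136 rad/s.
Step 3 — f₀ = ω₀/(2π) = 499.1 Hz.
Step 4 — Series Q: Q = ω₀L/R = 3136·0.00111/1340 = 0.002598.

(a) f₀ = 499.1 Hz  (b) Q = 0.002598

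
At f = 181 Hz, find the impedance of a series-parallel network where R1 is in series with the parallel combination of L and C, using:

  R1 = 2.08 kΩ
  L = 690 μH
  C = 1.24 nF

Step 1 — Angular frequency: ω = 2π·f = 2π·181 = 1137 rad/s.
Step 2 — Component impedances:
  R1: Z = R = 2080 Ω
  L: Z = jωL = j·1137·0.00069 = 0 + j0.7847 Ω
  C: Z = 1/(jωC) = -j/(ω·C) = 0 - j7.091e+05 Ω
Step 3 — Parallel branch: L || C = 1/(1/L + 1/C) = 0 + j0.7847 Ω.
Step 4 — Series with R1: Z_total = R1 + (L || C) = 2080 + j0.7847 Ω = 2080∠0.0° Ω.

Z = 2080 + j0.7847 Ω = 2080∠0.0° Ω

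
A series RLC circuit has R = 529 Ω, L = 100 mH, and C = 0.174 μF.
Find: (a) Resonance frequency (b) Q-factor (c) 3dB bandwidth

Step 1 — Resonance condition Im(Z)=0 gives ω₀ = 1/√(LC).
Step 2 — ω₀ = 1/√(0.1·1.74e-07) = 7581 rad/s.
Step 3 — f₀ = ω₀/(2π) = 1207 Hz.
Step 4 — Series Q: Q = ω₀L/R = 7581·0.1/529 = 1.433.
Step 5 — 3dB bandwidth: Δω = ω₀/Q = 5290 rad/s; BW = Δω/(2π) = 841.9 Hz.

(a) f₀ = 1207 Hz  (b) Q = 1.433  (c) BW = 841.9 Hz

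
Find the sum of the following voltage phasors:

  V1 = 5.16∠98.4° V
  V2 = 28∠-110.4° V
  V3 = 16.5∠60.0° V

Step 1 — Convert each phasor to rectangular form:
  V1 = 5.16·(cos(98.4°) + j·sin(98.4°)) = -0.7538 + j5.105 V
  V2 = 28·(cos(-110.4°) + j·sin(-110.4°)) = -9.76 - j26.24 V
  V3 = 16.5·(cos(60.0°) + j·sin(60.0°)) = 8.25 + j14.29 V
Step 2 — Sum components: V_total = -2.264 - j6.85 V.
Step 3 — Convert to polar: |V_total| = 7.214 V, ∠V_total = -108.3°.

V_total = 7.214∠-108.3° V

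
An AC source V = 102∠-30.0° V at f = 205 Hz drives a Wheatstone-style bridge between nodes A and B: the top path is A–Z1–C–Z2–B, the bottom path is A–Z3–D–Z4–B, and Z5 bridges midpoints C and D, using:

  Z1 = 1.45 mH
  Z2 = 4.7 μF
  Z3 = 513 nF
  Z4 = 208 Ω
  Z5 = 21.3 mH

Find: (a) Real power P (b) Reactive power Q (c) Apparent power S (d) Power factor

Step 1 — Angular frequency: ω = 2π·f = 2π·205 = 1288 rad/s.
Step 2 — Component impedances:
  Z1: Z = jωL = j·1288·0.00145 = 0 + j1.868 Ω
  Z2: Z = 1/(jωC) = -j/(ω·C) = 0 - j165.2 Ω
  Z3: Z = 1/(jωC) = -j/(ω·C) = 0 - j1513 Ω
  Z4: Z = R = 208 Ω
  Z5: Z = jωL = j·1288·0.0213 = 0 + j27.44 Ω
Step 3 — Bridge requires nodal analysis (the Z5 bridge couples midpoints C and D, so the two paths cannot be reduced to a simple series/parallel combination). Setting node B to ground and injecting 1 A at node A, the 3-node admittance system at A, C, D solves to V_A = Z_AB = 91.43 - j103 Ω = 137.7∠-48.4° Ω.
Step 4 — Source phasor: V = 102∠-30.0° V = 88.33 - j51 V.
Step 5 — Current: I = V / Z = 0.7028 + j0.2338 A = 0.7407∠18.4° A.
Step 6 — Complex power: S = V·I* = 50.16 - j56.49 VA.
Step 7 — Real power: P = Re(S) = 50.16 W.
Step 8 — Reactive power: Q = Im(S) = -56.49 VAR.
Step 9 — Apparent power: |S| = 75.55 VA.
Step 10 — Power factor: PF = P/|S| = 0.6639 (leading).

(a) P = 50.16 W  (b) Q = -56.49 VAR  (c) S = 75.55 VA  (d) PF = 0.6639 (leading)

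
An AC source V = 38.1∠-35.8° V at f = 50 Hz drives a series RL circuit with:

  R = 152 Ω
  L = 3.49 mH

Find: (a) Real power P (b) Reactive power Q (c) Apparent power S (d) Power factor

Step 1 — Angular frequency: ω = 2π·f = 2π·50 = 314.2 rad/s.
Step 2 — Component impedances:
  R: Z = R = 152 Ω
  L: Z = jωL = j·314.2·0.00349 = 0 + j1.096 Ω
Step 3 — Series combination: Z_total = R + L = 152 + j1.096 Ω = 152∠0.4° Ω.
Step 4 — Source phasor: V = 38.1∠-35.8° V = 30.9 - j22.29 V.
Step 5 — Current: I = V / Z = 0.2022 - j0.1481 A = 0.2507∠-36.2° A.
Step 6 — Complex power: S = V·I* = 9.55 + j0.06888 VA.
Step 7 — Real power: P = Re(S) = 9.55 W.
Step 8 — Reactive power: Q = Im(S) = 0.06888 VAR.
Step 9 — Apparent power: |S| = 9.55 VA.
Step 10 — Power factor: PF = P/|S| = 1 (lagging).

(a) P = 9.55 W  (b) Q = 0.06888 VAR  (c) S = 9.55 VA  (d) PF = 1 (lagging)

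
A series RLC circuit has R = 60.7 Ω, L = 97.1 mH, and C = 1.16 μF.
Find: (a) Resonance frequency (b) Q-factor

Step 1 — Resonance condition Im(Z)=0 gives ω₀ = 1/√(LC).
Step 2 — ω₀ = 1/√(0.0971·1.16e-06) = 2980 rad/s.
Step 3 — f₀ = ω₀/(2π) = 474.2 Hz.
Step 4 — Series Q: Q = ω₀L/R = 2980·0.0971/60.7 = 4.766.

(a) f₀ = 474.2 Hz  (b) Q = 4.766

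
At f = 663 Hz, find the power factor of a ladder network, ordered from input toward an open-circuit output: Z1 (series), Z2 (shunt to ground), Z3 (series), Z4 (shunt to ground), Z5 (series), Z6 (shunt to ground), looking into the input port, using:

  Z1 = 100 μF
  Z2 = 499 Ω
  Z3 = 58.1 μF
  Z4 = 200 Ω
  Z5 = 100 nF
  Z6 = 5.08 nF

Step 1 — Angular frequency: ω = 2π·f = 2π·663 = 4166 rad/s.
Step 2 — Component impedances:
  Z1: Z = 1/(jωC) = -j/(ω·C) = 0 - j2.401 Ω
  Z2: Z = R = 499 Ω
  Z3: Z = 1/(jωC) = -j/(ω·C) = 0 - j4.132 Ω
  Z4: Z = R = 200 Ω
  Z5: Z = 1/(jωC) = -j/(ω·C) = 0 - j2401 Ω
  Z6: Z = 1/(jωC) = -j/(ω·C) = 0 - j4.725e+04 Ω
Step 3 — Ladder network (open output): work backward from the far end, alternating series and parallel combinations. Z_in = 142.8 - j4.917 Ω = 142.9∠-2.0° Ω.
Step 4 — Power factor: PF = cos(φ) = Re(Z)/|Z| = 142.79/142.88 = 0.9994.
Step 5 — Type: Im(Z) = -4.917 ⇒ leading (phase φ = -2.0°).

PF = 0.9994 (leading, φ = -2.0°)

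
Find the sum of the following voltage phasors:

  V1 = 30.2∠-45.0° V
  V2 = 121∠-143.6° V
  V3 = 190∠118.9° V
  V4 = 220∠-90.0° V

Step 1 — Convert each phasor to rectangular form:
  V1 = 30.2·(cos(-45.0°) + j·sin(-45.0°)) = 21.35 - j21.35 V
  V2 = 121·(cos(-143.6°) + j·sin(-143.6°)) = -97.39 - j71.8 V
  V3 = 190·(cos(118.9°) + j·sin(118.9°)) = -91.82 + j166.3 V
  V4 = 220·(cos(-90.0°) + j·sin(-90.0°)) = 0 - j220 V
Step 2 — Sum components: V_total = -167.9 - j146.8 V.
Step 3 — Convert to polar: |V_total| = 223 V, ∠V_total = -138.8°.

V_total = 223∠-138.8° V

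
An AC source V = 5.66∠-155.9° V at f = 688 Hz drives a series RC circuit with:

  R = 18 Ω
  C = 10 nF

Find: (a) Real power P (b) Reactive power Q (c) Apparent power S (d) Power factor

Step 1 — Angular frequency: ω = 2π·f = 2π·688 = 4323 rad/s.
Step 2 — Component impedances:
  R: Z = R = 18 Ω
  C: Z = 1/(jωC) = -j/(ω·C) = 0 - j2.313e+04 Ω
Step 3 — Series combination: Z_total = R + C = 18 - j2.313e+04 Ω = 2.313e+04∠-90.0° Ω.
Step 4 — Source phasor: V = 5.66∠-155.9° V = -5.167 - j2.311 V.
Step 5 — Current: I = V / Z = 9.973e-05 - j0.0002234 A = 0.0002447∠-65.9° A.
Step 6 — Complex power: S = V·I* = 1.078e-06 - j0.001385 VA.
Step 7 — Real power: P = Re(S) = 1.078e-06 W.
Step 8 — Reactive power: Q = Im(S) = -0.001385 VAR.
Step 9 — Apparent power: |S| = 0.001385 VA.
Step 10 — Power factor: PF = P/|S| = 0.0007781 (leading).

(a) P = 1.078e-06 W  (b) Q = -0.001385 VAR  (c) S = 0.001385 VA  (d) PF = 0.0007781 (leading)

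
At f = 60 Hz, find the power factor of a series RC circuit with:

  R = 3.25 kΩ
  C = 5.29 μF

Step 1 — Angular frequency: ω = 2π·f = 2π·60 = 377 rad/s.
Step 2 — Component impedances:
  R: Z = R = 3250 Ω
  C: Z = 1/(jωC) = -j/(ω·C) = 0 - j501.4 Ω
Step 3 — Series combination: Z_total = R + C = 3250 - j501.4 Ω = 3288∠-8.8° Ω.
Step 4 — Power factor: PF = cos(φ) = Re(Z)/|Z| = 3250/3288.5 = 0.9883.
Step 5 — Type: Im(Z) = -501.4 ⇒ leading (phase φ = -8.8°).

PF = 0.9883 (leading, φ = -8.8°)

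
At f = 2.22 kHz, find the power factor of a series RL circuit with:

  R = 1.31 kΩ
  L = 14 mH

Step 1 — Angular frequency: ω = 2π·f = 2π·2220 = 1.395e+04 rad/s.
Step 2 — Component impedances:
  R: Z = R = 1310 Ω
  L: Z = jωL = j·1.395e+04·0.014 = 0 + j195.3 Ω
Step 3 — Series combination: Z_total = R + L = 1310 + j195.3 Ω = 1324∠8.5° Ω.
Step 4 — Power factor: PF = cos(φ) = Re(Z)/|Z| = 1310/1324.5 = 0.9891.
Step 5 — Type: Im(Z) = 195.3 ⇒ lagging (phase φ = 8.5°).

PF = 0.9891 (lagging, φ = 8.5°)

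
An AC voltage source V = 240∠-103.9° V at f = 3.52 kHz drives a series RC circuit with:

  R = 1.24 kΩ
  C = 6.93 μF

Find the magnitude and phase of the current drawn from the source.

Step 1 — Angular frequency: ω = 2π·f = 2π·3520 = 2.212e+04 rad/s.
Step 2 — Component impedances:
  R: Z = R = 1240 Ω
  C: Z = 1/(jωC) = -j/(ω·C) = 0 - j6.524 Ω
Step 3 — Series combination: Z_total = R + C = 1240 - j6.524 Ω = 1240∠-0.3° Ω.
Step 4 — Source phasor: V = 240∠-103.9° V = -57.65 - j233 V.
Step 5 — Ohm's law: I = V / Z_total = (-57.65 - j233) / (1240 - j6.524) = -0.04551 - j0.1881 A.
Step 6 — Convert to polar: |I| = 0.1935 A, ∠I = -103.6°.

I = 0.1935∠-103.6° A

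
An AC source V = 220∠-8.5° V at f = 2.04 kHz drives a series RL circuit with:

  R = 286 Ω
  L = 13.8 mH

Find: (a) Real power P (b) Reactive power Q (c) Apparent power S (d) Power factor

Step 1 — Angular frequency: ω = 2π·f = 2π·2040 = 1.282e+04 rad/s.
Step 2 — Component impedances:
  R: Z = R = 286 Ω
  L: Z = jωL = j·1.282e+04·0.0138 = 0 + j176.9 Ω
Step 3 — Series combination: Z_total = R + L = 286 + j176.9 Ω = 336.3∠31.7° Ω.
Step 4 — Source phasor: V = 220∠-8.5° V = 217.6 - j32.52 V.
Step 5 — Current: I = V / Z = 0.4994 - j0.4226 A = 0.6542∠-40.2° A.
Step 6 — Complex power: S = V·I* = 122.4 + j75.71 VA.
Step 7 — Real power: P = Re(S) = 122.4 W.
Step 8 — Reactive power: Q = Im(S) = 75.71 VAR.
Step 9 — Apparent power: |S| = 143.9 VA.
Step 10 — Power factor: PF = P/|S| = 0.8505 (lagging).

(a) P = 122.4 W  (b) Q = 75.71 VAR  (c) S = 143.9 VA  (d) PF = 0.8505 (lagging)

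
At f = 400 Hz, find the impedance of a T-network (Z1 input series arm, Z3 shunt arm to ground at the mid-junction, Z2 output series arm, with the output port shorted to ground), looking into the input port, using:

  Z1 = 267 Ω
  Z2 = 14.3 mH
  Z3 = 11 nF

Step 1 — Angular frequency: ω = 2π·f = 2π·400 = 2513 rad/s.
Step 2 — Component impedances:
  Z1: Z = R = 267 Ω
  Z2: Z = jωL = j·2513·0.0143 = 0 + j35.94 Ω
  Z3: Z = 1/(jωC) = -j/(ω·C) = 0 - j3.617e+04 Ω
Step 3 — With the output port shorted to ground, the output series arm Z2 runs from the junction to ground; the shunt arm Z3 also runs from the junction to ground. They appear in parallel: Z3 || Z2 = 0 + j35.98 Ω.
Step 4 — Series with input arm Z1: Z_in = Z1 + (Z3 || Z2) = 267 + j35.98 Ω = 269.4∠7.7° Ω.

Z = 267 + j35.98 Ω = 269.4∠7.7° Ω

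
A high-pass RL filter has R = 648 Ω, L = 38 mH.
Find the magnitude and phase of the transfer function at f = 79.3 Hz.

Step 1 — Angular frequency: ω = 2π·79.3 = 498.3 rad/s.
Step 2 — Transfer function: H(jω) = jωL/(R + jωL).
Step 3 — Numerator jωL = j·18.93; denominator R + jωL = 648 + j18.93.
Step 4 — H = 0.000853 + j0.02919.
Step 5 — Magnitude: |H| = 0.02921 (-30.7 dB); phase: φ = 88.3°.

|H| = 0.02921 (-30.7 dB), φ = 88.3°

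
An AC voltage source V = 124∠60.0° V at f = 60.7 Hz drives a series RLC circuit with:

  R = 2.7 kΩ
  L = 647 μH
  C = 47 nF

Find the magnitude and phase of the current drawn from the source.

Step 1 — Angular frequency: ω = 2π·f = 2π·60.7 = 381.4 rad/s.
Step 2 — Component impedances:
  R: Z = R = 2700 Ω
  L: Z = jωL = j·381.4·0.000647 = 0 + j0.2468 Ω
  C: Z = 1/(jωC) = -j/(ω·C) = 0 - j5.579e+04 Ω
Step 3 — Series combination: Z_total = R + L + C = 2700 - j5.579e+04 Ω = 5.585e+04∠-87.2° Ω.
Step 4 — Source phasor: V = 124∠60.0° V = 62 + j107.4 V.
Step 5 — Ohm's law: I = V / Z_total = (62 + j107.4) / (2700 - j5.579e+04) = -0.001867 + j0.001202 A.
Step 6 — Convert to polar: |I| = 0.00222 A, ∠I = 147.2°.

I = 0.00222∠147.2° A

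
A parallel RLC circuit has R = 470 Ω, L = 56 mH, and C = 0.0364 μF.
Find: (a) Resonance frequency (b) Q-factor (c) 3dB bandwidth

Step 1 — Resonance: ω₀ = 1/√(LC) = 1/√(0.056·3.64e-08) = 2.215e+04 rad/s.
Step 2 — f₀ = ω₀/(2π) = 3525 Hz.
Step 3 — Parallel Q: Q = R/(ω₀L) = 470/(2.215e+04·0.056) = 0.3789.
Step 4 — Bandwidth: Δω = ω₀/Q = 5.845e+04 rad/s; BW = Δω/(2π) = 9303 Hz.

(a) f₀ = 3525 Hz  (b) Q = 0.3789  (c) BW = 9303 Hz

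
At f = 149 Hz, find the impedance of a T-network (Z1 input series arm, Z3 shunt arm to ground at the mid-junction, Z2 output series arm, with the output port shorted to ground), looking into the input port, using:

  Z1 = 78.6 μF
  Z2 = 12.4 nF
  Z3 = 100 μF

Step 1 — Angular frequency: ω = 2π·f = 2π·149 = 936.2 rad/s.
Step 2 — Component impedances:
  Z1: Z = 1/(jωC) = -j/(ω·C) = 0 - j13.59 Ω
  Z2: Z = 1/(jωC) = -j/(ω·C) = 0 - j8.614e+04 Ω
  Z3: Z = 1/(jωC) = -j/(ω·C) = 0 - j10.68 Ω
Step 3 — With the output port shorted to ground, the output series arm Z2 runs from the junction to ground; the shunt arm Z3 also runs from the junction to ground. They appear in parallel: Z3 || Z2 = 0 - j10.68 Ω.
Step 4 — Series with input arm Z1: Z_in = Z1 + (Z3 || Z2) = 0 - j24.27 Ω = 24.27∠-90.0° Ω.

Z = 0 - j24.27 Ω = 24.27∠-90.0° Ω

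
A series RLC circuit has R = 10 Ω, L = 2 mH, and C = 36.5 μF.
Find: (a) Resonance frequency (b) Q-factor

Step 1 — Resonance condition Im(Z)=0 gives ω₀ = 1/√(LC).
Step 2 — ω₀ = 1/√(0.002·3.65e-05) = 3701 rad/s.
Step 3 — f₀ = ω₀/(2π) = 589.1 Hz.
Step 4 — Series Q: Q = ω₀L/R = 3701·0.002/10 = 0.7402.

(a) f₀ = 589.1 Hz  (b) Q = 0.7402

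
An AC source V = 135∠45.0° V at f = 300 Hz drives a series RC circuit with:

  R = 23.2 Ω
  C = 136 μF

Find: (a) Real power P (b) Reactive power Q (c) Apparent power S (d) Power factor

Step 1 — Angular frequency: ω = 2π·f = 2π·300 = 1885 rad/s.
Step 2 — Component impedances:
  R: Z = R = 23.2 Ω
  C: Z = 1/(jωC) = -j/(ω·C) = 0 - j3.901 Ω
Step 3 — Series combination: Z_total = R + C = 23.2 - j3.901 Ω = 23.53∠-9.5° Ω.
Step 4 — Source phasor: V = 135∠45.0° V = 95.46 + j95.46 V.
Step 5 — Current: I = V / Z = 3.329 + j4.674 A = 5.738∠54.5° A.
Step 6 — Complex power: S = V·I* = 764 - j128.5 VA.
Step 7 — Real power: P = Re(S) = 764 W.
Step 8 — Reactive power: Q = Im(S) = -128.5 VAR.
Step 9 — Apparent power: |S| = 774.7 VA.
Step 10 — Power factor: PF = P/|S| = 0.9862 (leading).

(a) P = 764 W  (b) Q = -128.5 VAR  (c) S = 774.7 VA  (d) PF = 0.9862 (leading)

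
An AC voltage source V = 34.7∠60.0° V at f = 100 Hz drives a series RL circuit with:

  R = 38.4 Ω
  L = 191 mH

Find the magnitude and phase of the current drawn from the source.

Step 1 — Angular frequency: ω = 2π·f = 2π·100 = 628.3 rad/s.
Step 2 — Component impedances:
  R: Z = R = 38.4 Ω
  L: Z = jωL = j·628.3·0.191 = 0 + j120 Ω
Step 3 — Series combination: Z_total = R + L = 38.4 + j120 Ω = 126∠72.3° Ω.
Step 4 — Source phasor: V = 34.7∠60.0° V = 17.35 + j30.05 V.
Step 5 — Ohm's law: I = V / Z_total = (17.35 + j30.05) / (38.4 + j120) = 0.2691 - j0.05846 A.
Step 6 — Convert to polar: |I| = 0.2754 A, ∠I = -12.3°.

I = 0.2754∠-12.3° A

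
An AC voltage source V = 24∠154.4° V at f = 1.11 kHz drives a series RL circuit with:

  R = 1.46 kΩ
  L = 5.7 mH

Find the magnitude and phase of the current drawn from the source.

Step 1 — Angular frequency: ω = 2π·f = 2π·1110 = 6974 rad/s.
Step 2 — Component impedances:
  R: Z = R = 1460 Ω
  L: Z = jωL = j·6974·0.0057 = 0 + j39.75 Ω
Step 3 — Series combination: Z_total = R + L = 1460 + j39.75 Ω = 1461∠1.6° Ω.
Step 4 — Source phasor: V = 24∠154.4° V = -21.64 + j10.37 V.
Step 5 — Ohm's law: I = V / Z_total = (-21.64 + j10.37) / (1460 + j39.75) = -0.01462 + j0.007501 A.
Step 6 — Convert to polar: |I| = 0.01643 A, ∠I = 152.8°.

I = 0.01643∠152.8° A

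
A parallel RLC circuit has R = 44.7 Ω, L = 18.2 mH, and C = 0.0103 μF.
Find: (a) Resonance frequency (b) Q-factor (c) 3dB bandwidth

Step 1 — Resonance: ω₀ = 1/√(LC) = 1/√(0.0182·1.03e-08) = 7.304e+04 rad/s.
Step 2 — f₀ = ω₀/(2π) = 1.162e+04 Hz.
Step 3 — Parallel Q: Q = R/(ω₀L) = 44.7/(7.304e+04·0.0182) = 0.03363.
Step 4 — Bandwidth: Δω = ω₀/Q = 2.172e+06 rad/s; BW = Δω/(2π) = 3.457e+05 Hz.

(a) f₀ = 1.162e+04 Hz  (b) Q = 0.03363  (c) BW = 3.457e+05 Hz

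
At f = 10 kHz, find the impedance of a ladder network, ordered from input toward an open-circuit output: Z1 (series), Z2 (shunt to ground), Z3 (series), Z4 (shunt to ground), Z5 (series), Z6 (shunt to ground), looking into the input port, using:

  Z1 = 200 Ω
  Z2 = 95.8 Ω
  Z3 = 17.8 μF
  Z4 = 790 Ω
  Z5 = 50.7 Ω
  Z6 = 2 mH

Step 1 — Angular frequency: ω = 2π·f = 2π·1e+04 = 6.283e+04 rad/s.
Step 2 — Component impedances:
  Z1: Z = R = 200 Ω
  Z2: Z = R = 95.8 Ω
  Z3: Z = 1/(jωC) = -j/(ω·C) = 0 - j0.8941 Ω
  Z4: Z = R = 790 Ω
  Z5: Z = R = 50.7 Ω
  Z6: Z = jωL = j·6.283e+04·0.002 = 0 + j125.7 Ω
Step 3 — Ladder network (open output): work backward from the far end, alternating series and parallel combinations. Z_in = 256.3 + j26.64 Ω = 257.7∠5.9° Ω.

Z = 256.3 + j26.64 Ω = 257.7∠5.9° Ω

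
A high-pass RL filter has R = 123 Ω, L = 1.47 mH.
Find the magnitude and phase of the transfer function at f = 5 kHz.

Step 1 — Angular frequency: ω = 2π·5000 = 3.142e+04 rad/s.
Step 2 — Transfer function: H(jω) = jωL/(R + jωL).
Step 3 — Numerator jωL = j·46.18; denominator R + jωL = 123 + j46.18.
Step 4 — H = 0.1236 + j0.3291.
Step 5 — Magnitude: |H| = 0.3515 (-9.1 dB); phase: φ = 69.4°.

|H| = 0.3515 (-9.1 dB), φ = 69.4°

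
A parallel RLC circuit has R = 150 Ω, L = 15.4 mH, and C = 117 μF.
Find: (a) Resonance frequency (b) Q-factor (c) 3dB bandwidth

Step 1 — Resonance: ω₀ = 1/√(LC) = 1/√(0.0154·0.000117) = 745 rad/s.
Step 2 — f₀ = ω₀/(2π) = 118.6 Hz.
Step 3 — Parallel Q: Q = R/(ω₀L) = 150/(745·0.0154) = 13.07.
Step 4 — Bandwidth: Δω = ω₀/Q = 56.98 rad/s; BW = Δω/(2π) = 9.069 Hz.

(a) f₀ = 118.6 Hz  (b) Q = 13.07  (c) BW = 9.069 Hz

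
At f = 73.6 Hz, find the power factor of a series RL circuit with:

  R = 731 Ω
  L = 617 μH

Step 1 — Angular frequency: ω = 2π·f = 2π·73.6 = 462.4 rad/s.
Step 2 — Component impedances:
  R: Z = R = 731 Ω
  L: Z = jωL = j·462.4·0.000617 = 0 + j0.2853 Ω
Step 3 — Series combination: Z_total = R + L = 731 + j0.2853 Ω = 731∠0.0° Ω.
Step 4 — Power factor: PF = cos(φ) = Re(Z)/|Z| = 731/731 = 1.
Step 5 — Type: Im(Z) = 0.2853 ⇒ lagging (phase φ = 0.0°).

PF = 1 (lagging, φ = 0.0°)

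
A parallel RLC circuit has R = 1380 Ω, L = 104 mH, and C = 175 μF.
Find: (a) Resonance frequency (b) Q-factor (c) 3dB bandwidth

Step 1 — Resonance: ω₀ = 1/√(LC) = 1/√(0.104·0.000175) = 234.4 rad/s.
Step 2 — f₀ = ω₀/(2π) = 37.31 Hz.
Step 3 — Parallel Q: Q = R/(ω₀L) = 1380/(234.4·0.104) = 56.61.
Step 4 — Bandwidth: Δω = ω₀/Q = 4.141 rad/s; BW = Δω/(2π) = 0.659 Hz.

(a) f₀ = 37.31 Hz  (b) Q = 56.61  (c) BW = 0.659 Hz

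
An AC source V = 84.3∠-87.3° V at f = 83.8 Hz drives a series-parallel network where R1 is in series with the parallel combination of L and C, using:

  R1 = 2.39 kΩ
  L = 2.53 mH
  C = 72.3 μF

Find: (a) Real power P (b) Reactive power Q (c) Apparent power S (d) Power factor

Step 1 — Angular frequency: ω = 2π·f = 2π·83.8 = 526.5 rad/s.
Step 2 — Component impedances:
  R1: Z = R = 2390 Ω
  L: Z = jωL = j·526.5·0.00253 = 0 + j1.332 Ω
  C: Z = 1/(jωC) = -j/(ω·C) = 0 - j26.27 Ω
Step 3 — Parallel branch: L || C = 1/(1/L + 1/C) = 0 + j1.403 Ω.
Step 4 — Series with R1: Z_total = R1 + (L || C) = 2390 + j1.403 Ω = 2390∠0.0° Ω.
Step 5 — Source phasor: V = 84.3∠-87.3° V = 3.971 - j84.21 V.
Step 6 — Current: I = V / Z = 0.001641 - j0.03523 A = 0.03527∠-87.3° A.
Step 7 — Complex power: S = V·I* = 2.973 + j0.001746 VA.
Step 8 — Real power: P = Re(S) = 2.973 W.
Step 9 — Reactive power: Q = Im(S) = 0.001746 VAR.
Step 10 — Apparent power: |S| = 2.973 VA.
Step 11 — Power factor: PF = P/|S| = 1 (lagging).

(a) P = 2.973 W  (b) Q = 0.001746 VAR  (c) S = 2.973 VA  (d) PF = 1 (lagging)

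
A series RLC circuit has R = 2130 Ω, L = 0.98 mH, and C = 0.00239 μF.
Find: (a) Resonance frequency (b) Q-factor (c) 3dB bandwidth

Step 1 — Resonance: ω₀ = 1/√(LC) = 1/√(0.00098·2.39e-09) = 6.534e+05 rad/s.
Step 2 — f₀ = ω₀/(2π) = 1.04e+05 Hz.
Step 3 — Series Q: Q = ω₀L/R = 6.534e+05·0.00098/2130 = 0.3006.
Step 4 — Bandwidth: Δω = ω₀/Q = 2.173e+06 rad/s; BW = Δω/(2π) = 3.459e+05 Hz.

(a) f₀ = 1.04e+05 Hz  (b) Q = 0.3006  (c) BW = 3.459e+05 Hz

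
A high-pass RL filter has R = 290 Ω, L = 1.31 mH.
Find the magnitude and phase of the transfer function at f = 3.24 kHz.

Step 1 — Angular frequency: ω = 2π·3240 = 2.036e+04 rad/s.
Step 2 — Transfer function: H(jω) = jωL/(R + jωL).
Step 3 — Numerator jωL = j·26.67; denominator R + jωL = 290 + j26.67.
Step 4 — H = 0.008386 + j0.09119.
Step 5 — Magnitude: |H| = 0.09157 (-20.8 dB); phase: φ = 84.7°.

|H| = 0.09157 (-20.8 dB), φ = 84.7°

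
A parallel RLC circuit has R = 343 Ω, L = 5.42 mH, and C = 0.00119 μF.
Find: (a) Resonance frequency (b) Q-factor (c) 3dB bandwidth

Step 1 — Resonance: ω₀ = 1/√(LC) = 1/√(0.00542·1.19e-09) = 3.938e+05 rad/s.
Step 2 — f₀ = ω₀/(2π) = 6.267e+04 Hz.
Step 3 — Parallel Q: Q = R/(ω₀L) = 343/(3.938e+05·0.00542) = 0.1607.
Step 4 — Bandwidth: Δω = ω₀/Q = 2.45e+06 rad/s; BW = Δω/(2π) = 3.899e+05 Hz.

(a) f₀ = 6.267e+04 Hz  (b) Q = 0.1607  (c) BW = 3.899e+05 Hz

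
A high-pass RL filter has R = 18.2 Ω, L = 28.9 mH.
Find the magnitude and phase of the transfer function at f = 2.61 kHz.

Step 1 — Angular frequency: ω = 2π·2610 = 1.64e+04 rad/s.
Step 2 — Transfer function: H(jω) = jωL/(R + jωL).
Step 3 — Numerator jωL = j·473.9; denominator R + jωL = 18.2 + j473.9.
Step 4 — H = 0.9985 + j0.03835.
Step 5 — Magnitude: |H| = 0.9993 (-0.0 dB); phase: φ = 2.2°.

|H| = 0.9993 (-0.0 dB), φ = 2.2°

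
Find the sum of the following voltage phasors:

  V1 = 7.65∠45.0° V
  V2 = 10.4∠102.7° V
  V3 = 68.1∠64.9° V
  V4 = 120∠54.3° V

Step 1 — Convert each phasor to rectangular form:
  V1 = 7.65·(cos(45.0°) + j·sin(45.0°)) = 5.409 + j5.409 V
  V2 = 10.4·(cos(102.7°) + j·sin(102.7°)) = -2.286 + j10.15 V
  V3 = 68.1·(cos(64.9°) + j·sin(64.9°)) = 28.89 + j61.67 V
  V4 = 120·(cos(54.3°) + j·sin(54.3°)) = 70.02 + j97.45 V
Step 2 — Sum components: V_total = 102 + j174.7 V.
Step 3 — Convert to polar: |V_total| = 202.3 V, ∠V_total = 59.7°.

V_total = 202.3∠59.7° V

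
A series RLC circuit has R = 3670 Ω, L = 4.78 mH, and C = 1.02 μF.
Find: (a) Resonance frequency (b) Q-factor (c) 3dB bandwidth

Step 1 — Resonance: ω₀ = 1/√(LC) = 1/√(0.00478·1.02e-06) = 1.432e+04 rad/s.
Step 2 — f₀ = ω₀/(2π) = 2279 Hz.
Step 3 — Series Q: Q = ω₀L/R = 1.432e+04·0.00478/3670 = 0.01865.
Step 4 — Bandwidth: Δω = ω₀/Q = 7.678e+05 rad/s; BW = Δω/(2π) = 1.222e+05 Hz.

(a) f₀ = 2279 Hz  (b) Q = 0.01865  (c) BW = 1.222e+05 Hz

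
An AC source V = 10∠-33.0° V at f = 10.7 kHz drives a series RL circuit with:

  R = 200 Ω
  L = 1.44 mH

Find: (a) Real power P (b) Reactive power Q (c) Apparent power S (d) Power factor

Step 1 — Angular frequency: ω = 2π·f = 2π·1.07e+04 = 6.723e+04 rad/s.
Step 2 — Component impedances:
  R: Z = R = 200 Ω
  L: Z = jωL = j·6.723e+04·0.00144 = 0 + j96.81 Ω
Step 3 — Series combination: Z_total = R + L = 200 + j96.81 Ω = 222.2∠25.8° Ω.
Step 4 — Source phasor: V = 10∠-33.0° V = 8.387 - j5.446 V.
Step 5 — Current: I = V / Z = 0.02329 - j0.03851 A = 0.045∠-58.8° A.
Step 6 — Complex power: S = V·I* = 0.4051 + j0.1961 VA.
Step 7 — Real power: P = Re(S) = 0.4051 W.
Step 8 — Reactive power: Q = Im(S) = 0.1961 VAR.
Step 9 — Apparent power: |S| = 0.45 VA.
Step 10 — Power factor: PF = P/|S| = 0.9001 (lagging).

(a) P = 0.4051 W  (b) Q = 0.1961 VAR  (c) S = 0.45 VA  (d) PF = 0.9001 (lagging)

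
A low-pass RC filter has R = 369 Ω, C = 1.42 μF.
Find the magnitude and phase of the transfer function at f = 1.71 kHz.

Step 1 — Angular frequency: ω = 2π·1710 = 1.074e+04 rad/s.
Step 2 — Transfer function: H(jω) = 1/(1 + jωRC).
Step 3 — Denominator: 1 + jωRC = 1 + j·1.074e+04·369·1.42e-06 = 1 + j5.63.
Step 4 — H = 0.03059 - j0.1722.
Step 5 — Magnitude: |H| = 0.1749 (-15.1 dB); phase: φ = -79.9°.

|H| = 0.1749 (-15.1 dB), φ = -79.9°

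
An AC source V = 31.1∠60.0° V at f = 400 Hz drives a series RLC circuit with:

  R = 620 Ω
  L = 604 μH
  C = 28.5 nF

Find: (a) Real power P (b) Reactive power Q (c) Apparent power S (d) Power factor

Step 1 — Angular frequency: ω = 2π·f = 2π·400 = 2513 rad/s.
Step 2 — Component impedances:
  R: Z = R = 620 Ω
  L: Z = jωL = j·2513·0.000604 = 0 + j1.518 Ω
  C: Z = 1/(jωC) = -j/(ω·C) = 0 - j1.396e+04 Ω
Step 3 — Series combination: Z_total = R + L + C = 620 - j1.396e+04 Ω = 1.397e+04∠-87.5° Ω.
Step 4 — Source phasor: V = 31.1∠60.0° V = 15.55 + j26.93 V.
Step 5 — Current: I = V / Z = -0.001876 + j0.001197 A = 0.002226∠147.5° A.
Step 6 — Complex power: S = V·I* = 0.003071 - j0.06915 VA.
Step 7 — Real power: P = Re(S) = 0.003071 W.
Step 8 — Reactive power: Q = Im(S) = -0.06915 VAR.
Step 9 — Apparent power: |S| = 0.06922 VA.
Step 10 — Power factor: PF = P/|S| = 0.04437 (leading).

(a) P = 0.003071 W  (b) Q = -0.06915 VAR  (c) S = 0.06922 VA  (d) PF = 0.04437 (leading)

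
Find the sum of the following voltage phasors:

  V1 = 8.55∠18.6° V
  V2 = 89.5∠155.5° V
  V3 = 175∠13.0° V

Step 1 — Convert each phasor to rectangular form:
  V1 = 8.55·(cos(18.6°) + j·sin(18.6°)) = 8.103 + j2.727 V
  V2 = 89.5·(cos(155.5°) + j·sin(155.5°)) = -81.44 + j37.12 V
  V3 = 175·(cos(13.0°) + j·sin(13.0°)) = 170.5 + j39.37 V
Step 2 — Sum components: V_total = 97.18 + j79.21 V.
Step 3 — Convert to polar: |V_total| = 125.4 V, ∠V_total = 39.2°.

V_total = 125.4∠39.2° V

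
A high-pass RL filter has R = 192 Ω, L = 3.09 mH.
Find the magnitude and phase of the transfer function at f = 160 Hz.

Step 1 — Angular frequency: ω = 2π·160 = 1005 rad/s.
Step 2 — Transfer function: H(jω) = jωL/(R + jωL).
Step 3 — Numerator jωL = j·3.106; denominator R + jωL = 192 + j3.106.
Step 4 — H = 0.0002617 + j0.01617.
Step 5 — Magnitude: |H| = 0.01618 (-35.8 dB); phase: φ = 89.1°.

|H| = 0.01618 (-35.8 dB), φ = 89.1°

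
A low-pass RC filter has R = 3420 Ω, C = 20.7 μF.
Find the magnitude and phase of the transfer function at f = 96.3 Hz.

Step 1 — Angular frequency: ω = 2π·96.3 = 605.1 rad/s.
Step 2 — Transfer function: H(jω) = 1/(1 + jωRC).
Step 3 — Denominator: 1 + jωRC = 1 + j·605.1·3420·2.07e-05 = 1 + j42.84.
Step 4 — H = 0.0005447 - j0.02333.
Step 5 — Magnitude: |H| = 0.02334 (-32.6 dB); phase: φ = -88.7°.

|H| = 0.02334 (-32.6 dB), φ = -88.7°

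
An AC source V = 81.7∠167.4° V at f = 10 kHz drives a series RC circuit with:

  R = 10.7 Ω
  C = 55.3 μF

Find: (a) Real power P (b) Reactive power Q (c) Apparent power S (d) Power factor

Step 1 — Angular frequency: ω = 2π·f = 2π·1e+04 = 6.283e+04 rad/s.
Step 2 — Component impedances:
  R: Z = R = 10.7 Ω
  C: Z = 1/(jωC) = -j/(ω·C) = 0 - j0.2878 Ω
Step 3 — Series combination: Z_total = R + C = 10.7 - j0.2878 Ω = 10.7∠-1.5° Ω.
Step 4 — Source phasor: V = 81.7∠167.4° V = -79.73 + j17.82 V.
Step 5 — Current: I = V / Z = -7.491 + j1.464 A = 7.633∠168.9° A.
Step 6 — Complex power: S = V·I* = 623.4 - j16.77 VA.
Step 7 — Real power: P = Re(S) = 623.4 W.
Step 8 — Reactive power: Q = Im(S) = -16.77 VAR.
Step 9 — Apparent power: |S| = 623.6 VA.
Step 10 — Power factor: PF = P/|S| = 0.9996 (leading).

(a) P = 623.4 W  (b) Q = -16.77 VAR  (c) S = 623.6 VA  (d) PF = 0.9996 (leading)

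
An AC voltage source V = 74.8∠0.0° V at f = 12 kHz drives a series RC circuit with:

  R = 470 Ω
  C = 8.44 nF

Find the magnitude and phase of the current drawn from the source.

Step 1 — Angular frequency: ω = 2π·f = 2π·1.2e+04 = 7.54e+04 rad/s.
Step 2 — Component impedances:
  R: Z = R = 470 Ω
  C: Z = 1/(jωC) = -j/(ω·C) = 0 - j1571 Ω
Step 3 — Series combination: Z_total = R + C = 470 - j1571 Ω = 1640∠-73.3° Ω.
Step 4 — Source phasor: V = 74.8∠0.0° V = 74.8 V.
Step 5 — Ohm's law: I = V / Z_total = (74.8) / (470 - j1571) = 0.01307 + j0.04369 A.
Step 6 — Convert to polar: |I| = 0.0456 A, ∠I = 73.3°.

I = 0.0456∠73.3° A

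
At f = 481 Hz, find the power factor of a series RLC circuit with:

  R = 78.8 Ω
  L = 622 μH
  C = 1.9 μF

Step 1 — Angular frequency: ω = 2π·f = 2π·481 = 3022 rad/s.
Step 2 — Component impedances:
  R: Z = R = 78.8 Ω
  L: Z = jωL = j·3022·0.000622 = 0 + j1.88 Ω
  C: Z = 1/(jωC) = -j/(ω·C) = 0 - j174.1 Ω
Step 3 — Series combination: Z_total = R + L + C = 78.8 - j172.3 Ω = 189.4∠-65.4° Ω.
Step 4 — Power factor: PF = cos(φ) = Re(Z)/|Z| = 78.8/189.44 = 0.416.
Step 5 — Type: Im(Z) = -172.3 ⇒ leading (phase φ = -65.4°).

PF = 0.416 (leading, φ = -65.4°)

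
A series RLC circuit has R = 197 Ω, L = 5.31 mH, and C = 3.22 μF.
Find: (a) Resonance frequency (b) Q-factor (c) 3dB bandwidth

Step 1 — Resonance condition Im(Z)=0 gives ω₀ = 1/√(LC).
Step 2 — ω₀ = 1/√(0.00531·3.22e-06) = 7648 rad/s.
Step 3 — f₀ = ω₀/(2π) = 1217 Hz.
Step 4 — Series Q: Q = ω₀L/R = 7648·0.00531/197 = 0.2061.
Step 5 — 3dB bandwidth: Δω = ω₀/Q = 3.71e+04 rad/s; BW = Δω/(2π) = 5905 Hz.

(a) f₀ = 1217 Hz  (b) Q = 0.2061  (c) BW = 5905 Hz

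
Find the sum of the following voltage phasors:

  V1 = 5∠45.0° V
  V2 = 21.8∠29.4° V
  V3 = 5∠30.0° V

Step 1 — Convert each phasor to rectangular form:
  V1 = 5·(cos(45.0°) + j·sin(45.0°)) = 3.536 + j3.536 V
  V2 = 21.8·(cos(29.4°) + j·sin(29.4°)) = 18.99 + j10.7 V
  V3 = 5·(cos(30.0°) + j·sin(30.0°)) = 4.33 + j2.5 V
Step 2 — Sum components: V_total = 26.86 + j16.74 V.
Step 3 — Convert to polar: |V_total| = 31.65 V, ∠V_total = 31.9°.

V_total = 31.65∠31.9° V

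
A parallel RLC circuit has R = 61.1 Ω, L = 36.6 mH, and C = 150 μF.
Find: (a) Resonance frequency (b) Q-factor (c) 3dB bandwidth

Step 1 — Resonance: ω₀ = 1/√(LC) = 1/√(0.0366·0.00015) = 426.8 rad/s.
Step 2 — f₀ = ω₀/(2π) = 67.93 Hz.
Step 3 — Parallel Q: Q = R/(ω₀L) = 61.1/(426.8·0.0366) = 3.912.
Step 4 — Bandwidth: Δω = ω₀/Q = 109.1 rad/s; BW = Δω/(2π) = 17.37 Hz.

(a) f₀ = 67.93 Hz  (b) Q = 3.912  (c) BW = 17.37 Hz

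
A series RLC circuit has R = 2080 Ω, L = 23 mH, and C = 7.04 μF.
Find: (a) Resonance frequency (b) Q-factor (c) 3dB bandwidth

Step 1 — Resonance condition Im(Z)=0 gives ω₀ = 1/√(LC).
Step 2 — ω₀ = 1/√(0.023·7.04e-06) = 2485 rad/s.
Step 3 — f₀ = ω₀/(2π) = 395.5 Hz.
Step 4 — Series Q: Q = ω₀L/R = 2485·0.023/2080 = 0.02748.
Step 5 — 3dB bandwidth: Δω = ω₀/Q = 9.043e+04 rad/s; BW = Δω/(2π) = 1.439e+04 Hz.

(a) f₀ = 395.5 Hz  (b) Q = 0.02748  (c) BW = 1.439e+04 Hz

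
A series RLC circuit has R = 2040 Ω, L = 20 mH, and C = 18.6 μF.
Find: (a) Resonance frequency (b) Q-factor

Step 1 — Resonance condition Im(Z)=0 gives ω₀ = 1/√(LC).
Step 2 — ω₀ = 1/√(0.02·1.86e-05) = 1640 rad/s.
Step 3 — f₀ = ω₀/(2π) = 260.9 Hz.
Step 4 — Series Q: Q = ω₀L/R = 1640·0.02/2040 = 0.01607.

(a) f₀ = 260.9 Hz  (b) Q = 0.01607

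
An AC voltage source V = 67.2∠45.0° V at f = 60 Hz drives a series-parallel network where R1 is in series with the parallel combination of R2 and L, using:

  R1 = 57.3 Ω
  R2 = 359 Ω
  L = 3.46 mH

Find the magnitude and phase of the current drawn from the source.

Step 1 — Angular frequency: ω = 2π·f = 2π·60 = 377 rad/s.
Step 2 — Component impedances:
  R1: Z = R = 57.3 Ω
  R2: Z = R = 359 Ω
  L: Z = jωL = j·377·0.00346 = 0 + j1.304 Ω
Step 3 — Parallel branch: R2 || L = 1/(1/R2 + 1/L) = 0.004739 + j1.304 Ω.
Step 4 — Series with R1: Z_total = R1 + (R2 || L) = 57.3 + j1.304 Ω = 57.32∠1.3° Ω.
Step 5 — Source phasor: V = 67.2∠45.0° V = 47.52 + j47.52 V.
Step 6 — Ohm's law: I = V / Z_total = (47.52 + j47.52) / (57.3 + j1.304) = 0.8476 + j0.8099 A.
Step 7 — Convert to polar: |I| = 1.172 A, ∠I = 43.7°.

I = 1.172∠43.7° A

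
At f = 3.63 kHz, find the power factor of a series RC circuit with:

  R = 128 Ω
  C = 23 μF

Step 1 — Angular frequency: ω = 2π·f = 2π·3630 = 2.281e+04 rad/s.
Step 2 — Component impedances:
  R: Z = R = 128 Ω
  C: Z = 1/(jωC) = -j/(ω·C) = 0 - j1.906 Ω
Step 3 — Series combination: Z_total = R + C = 128 - j1.906 Ω = 128∠-0.9° Ω.
Step 4 — Power factor: PF = cos(φ) = Re(Z)/|Z| = 128/128.01 = 0.9999.
Step 5 — Type: Im(Z) = -1.906 ⇒ leading (phase φ = -0.9°).

PF = 0.9999 (leading, φ = -0.9°)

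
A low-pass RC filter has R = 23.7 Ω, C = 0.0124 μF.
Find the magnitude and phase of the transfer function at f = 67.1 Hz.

Step 1 — Angular frequency: ω = 2π·67.1 = 421.6 rad/s.
Step 2 — Transfer function: H(jω) = 1/(1 + jωRC).
Step 3 — Denominator: 1 + jωRC = 1 + j·421.6·23.7·1.24e-08 = 1 + j0.0001239.
Step 4 — H = 1 - j0.0001239.
Step 5 — Magnitude: |H| = 1 (-0.0 dB); phase: φ = -0.0°.

|H| = 1 (-0.0 dB), φ = -0.0°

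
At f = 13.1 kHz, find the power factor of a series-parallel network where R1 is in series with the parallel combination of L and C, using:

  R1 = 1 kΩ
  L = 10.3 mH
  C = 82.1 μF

Step 1 — Angular frequency: ω = 2π·f = 2π·1.31e+04 = 8.231e+04 rad/s.
Step 2 — Component impedances:
  R1: Z = R = 1000 Ω
  L: Z = jωL = j·8.231e+04·0.0103 = 0 + j847.8 Ω
  C: Z = 1/(jωC) = -j/(ω·C) = 0 - j0.148 Ω
Step 3 — Parallel branch: L || C = 1/(1/L + 1/C) = 0 - j0.148 Ω.
Step 4 — Series with R1: Z_total = R1 + (L || C) = 1000 - j0.148 Ω = 1000∠-0.0° Ω.
Step 5 — Power factor: PF = cos(φ) = Re(Z)/|Z| = 1000/1000 = 1.
Step 6 — Type: Im(Z) = -0.148 ⇒ leading (phase φ = -0.0°).

PF = 1 (leading, φ = -0.0°)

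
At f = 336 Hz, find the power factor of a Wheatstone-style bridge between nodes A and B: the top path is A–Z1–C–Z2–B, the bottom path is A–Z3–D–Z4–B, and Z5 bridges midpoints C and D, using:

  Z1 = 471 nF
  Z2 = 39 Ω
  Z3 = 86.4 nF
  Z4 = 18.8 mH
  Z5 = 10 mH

Step 1 — Angular frequency: ω = 2π·f = 2π·336 = 2111 rad/s.
Step 2 — Component impedances:
  Z1: Z = 1/(jωC) = -j/(ω·C) = 0 - j1006 Ω
  Z2: Z = R = 39 Ω
  Z3: Z = 1/(jωC) = -j/(ω·C) = 0 - j5482 Ω
  Z4: Z = jωL = j·2111·0.0188 = 0 + j39.69 Ω
  Z5: Z = jωL = j·2111·0.01 = 0 + j21.11 Ω
Step 3 — Bridge requires nodal analysis (the Z5 bridge couples midpoints C and D, so the two paths cannot be reduced to a simple series/parallel combination). Setting node B to ground and injecting 1 A at node A, the 3-node admittance system at A, C, D solves to V_A = Z_AB = 24.75 - j833.6 Ω = 834∠-88.3° Ω.
Step 4 — Power factor: PF = cos(φ) = Re(Z)/|Z| = 24.747/833.97 = 0.02967.
Step 5 — Type: Im(Z) = -833.6 ⇒ leading (phase φ = -88.3°).

PF = 0.02967 (leading, φ = -88.3°)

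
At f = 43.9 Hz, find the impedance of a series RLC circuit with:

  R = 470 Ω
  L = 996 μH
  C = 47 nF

Step 1 — Angular frequency: ω = 2π·f = 2π·43.9 = 275.8 rad/s.
Step 2 — Component impedances:
  R: Z = R = 470 Ω
  L: Z = jωL = j·275.8·0.000996 = 0 + j0.2747 Ω
  C: Z = 1/(jωC) = -j/(ω·C) = 0 - j7.714e+04 Ω
Step 3 — Series combination: Z_total = R + L + C = 470 - j7.714e+04 Ω = 7.714e+04∠-89.7° Ω.

Z = 470 - j7.714e+04 Ω = 7.714e+04∠-89.7° Ω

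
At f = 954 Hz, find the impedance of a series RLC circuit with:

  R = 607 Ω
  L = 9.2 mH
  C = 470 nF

Step 1 — Angular frequency: ω = 2π·f = 2π·954 = 5994 rad/s.
Step 2 — Component impedances:
  R: Z = R = 607 Ω
  L: Z = jωL = j·5994·0.0092 = 0 + j55.15 Ω
  C: Z = 1/(jωC) = -j/(ω·C) = 0 - j355 Ω
Step 3 — Series combination: Z_total = R + L + C = 607 - j299.8 Ω = 677∠-26.3° Ω.

Z = 607 - j299.8 Ω = 677∠-26.3° Ω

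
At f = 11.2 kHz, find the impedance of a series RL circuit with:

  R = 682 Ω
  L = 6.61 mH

Step 1 — Angular frequency: ω = 2π·f = 2π·1.12e+04 = 7.037e+04 rad/s.
Step 2 — Component impedances:
  R: Z = R = 682 Ω
  L: Z = jωL = j·7.037e+04·0.00661 = 0 + j465.2 Ω
Step 3 — Series combination: Z_total = R + L = 682 + j465.2 Ω = 825.5∠34.3° Ω.

Z = 682 + j465.2 Ω = 825.5∠34.3° Ω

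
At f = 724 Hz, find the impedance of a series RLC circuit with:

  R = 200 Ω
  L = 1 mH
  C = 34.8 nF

Step 1 — Angular frequency: ω = 2π·f = 2π·724 = 4549 rad/s.
Step 2 — Component impedances:
  R: Z = R = 200 Ω
  L: Z = jωL = j·4549·0.001 = 0 + j4.549 Ω
  C: Z = 1/(jωC) = -j/(ω·C) = 0 - j6317 Ω
Step 3 — Series combination: Z_total = R + L + C = 200 - j6312 Ω = 6315∠-88.2° Ω.

Z = 200 - j6312 Ω = 6315∠-88.2° Ω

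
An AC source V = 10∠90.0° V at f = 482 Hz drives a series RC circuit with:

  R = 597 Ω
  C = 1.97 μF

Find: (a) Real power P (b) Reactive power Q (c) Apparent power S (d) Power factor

Step 1 — Angular frequency: ω = 2π·f = 2π·482 = 3028 rad/s.
Step 2 — Component impedances:
  R: Z = R = 597 Ω
  C: Z = 1/(jωC) = -j/(ω·C) = 0 - j167.6 Ω
Step 3 — Series combination: Z_total = R + C = 597 - j167.6 Ω = 620.1∠-15.7° Ω.
Step 4 — Source phasor: V = 10∠90.0° V = 0 + j10 V.
Step 5 — Current: I = V / Z = -0.004359 + j0.01553 A = 0.01613∠105.7° A.
Step 6 — Complex power: S = V·I* = 0.1553 - j0.04359 VA.
Step 7 — Real power: P = Re(S) = 0.1553 W.
Step 8 — Reactive power: Q = Im(S) = -0.04359 VAR.
Step 9 — Apparent power: |S| = 0.1613 VA.
Step 10 — Power factor: PF = P/|S| = 0.9628 (leading).

(a) P = 0.1553 W  (b) Q = -0.04359 VAR  (c) S = 0.1613 VA  (d) PF = 0.9628 (leading)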